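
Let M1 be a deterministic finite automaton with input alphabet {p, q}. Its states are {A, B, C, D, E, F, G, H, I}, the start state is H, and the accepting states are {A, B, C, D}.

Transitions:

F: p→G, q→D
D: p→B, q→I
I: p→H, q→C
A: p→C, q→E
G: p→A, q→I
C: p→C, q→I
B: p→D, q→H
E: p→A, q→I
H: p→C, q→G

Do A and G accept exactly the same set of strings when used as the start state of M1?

No

Reachable states from the start: {A,C,E,G,H,I}. Unreachable: {B,D,F} — drop them.
Initial partition by acceptance: {A,C} | {E,G,H,I}.
On input p, block {E,G,H,I} splits into {E,G,H} and {I}.
On input q, block {A,C} splits into {A} and {C}.
Split {E,G,H} by δ(·,p) → {E,G} and {H}.
The partition is now stable with 5 blocks: {A} | {E,G} | {I} | {C} | {H}.
A and G end up in different blocks, so they are distinguishable. For instance, the string 'ε' is accepted from only A.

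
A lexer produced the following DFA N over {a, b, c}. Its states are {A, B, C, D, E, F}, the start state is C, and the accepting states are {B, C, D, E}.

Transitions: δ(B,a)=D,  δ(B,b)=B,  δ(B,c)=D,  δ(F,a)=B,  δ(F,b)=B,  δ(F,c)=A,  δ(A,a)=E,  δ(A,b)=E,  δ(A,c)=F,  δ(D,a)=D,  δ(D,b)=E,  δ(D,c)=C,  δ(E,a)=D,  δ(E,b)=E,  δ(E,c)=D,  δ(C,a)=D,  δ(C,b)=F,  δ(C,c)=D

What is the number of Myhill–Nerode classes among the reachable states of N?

4

Initial partition by acceptance: {B,C,D,E} | {A,F}.
Refine {B,C,D,E} on symbol b: members go to different blocks, giving {B,D,E} and {C}.
On input c, block {B,D,E} splits into {B,E} and {D}.
No further refinement is possible. Final partition (4 blocks): {B,E} | {A,F} | {C} | {D}.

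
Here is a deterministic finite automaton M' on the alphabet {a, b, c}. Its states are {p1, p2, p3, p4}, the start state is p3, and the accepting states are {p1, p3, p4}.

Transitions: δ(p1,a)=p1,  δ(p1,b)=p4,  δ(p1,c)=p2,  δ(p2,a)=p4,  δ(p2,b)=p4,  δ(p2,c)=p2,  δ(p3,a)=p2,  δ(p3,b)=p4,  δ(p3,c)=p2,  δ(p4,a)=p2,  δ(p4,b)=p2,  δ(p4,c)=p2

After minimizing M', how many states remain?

First remove the unreachable states {p1}; 3 states remain.
P0 = {p3,p4} | {p2}.
Refine {p3,p4} on symbol b: members go to different blocks, giving {p3} and {p4}.
No further refinement is possible. Final partition (3 blocks): {p3} | {p2} | {p4}.

3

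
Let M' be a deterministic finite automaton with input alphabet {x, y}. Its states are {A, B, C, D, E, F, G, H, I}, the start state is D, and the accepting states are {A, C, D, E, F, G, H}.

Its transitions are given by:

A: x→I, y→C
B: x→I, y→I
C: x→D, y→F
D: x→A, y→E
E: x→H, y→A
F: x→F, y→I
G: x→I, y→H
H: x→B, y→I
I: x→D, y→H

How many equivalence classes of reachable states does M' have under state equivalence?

Reachable states from the start: {A,B,C,D,E,F,H,I}. Unreachable: {G} — drop them.
Initial partition by acceptance: {A,C,D,E,F,H} | {B,I}.
Refine {A,C,D,E,F,H} on symbol x: members go to different blocks, giving {C,D,E,F} and {A,H}.
On input x, block {C,D,E,F} splits into {C,F} and {D,E}.
Refine {C,F} on symbol x: members go to different blocks, giving {C} and {F}.
On input x, block {B,I} splits into {B} and {I}.
Refine {A,H} on symbol x: members go to different blocks, giving {A} and {H}.
Refine {D,E} on symbol x: members go to different blocks, giving {D} and {E}.
No further refinement is possible. Final partition (8 blocks): {C} | {B} | {A} | {D} | {F} | {I} | {H} | {E}.

8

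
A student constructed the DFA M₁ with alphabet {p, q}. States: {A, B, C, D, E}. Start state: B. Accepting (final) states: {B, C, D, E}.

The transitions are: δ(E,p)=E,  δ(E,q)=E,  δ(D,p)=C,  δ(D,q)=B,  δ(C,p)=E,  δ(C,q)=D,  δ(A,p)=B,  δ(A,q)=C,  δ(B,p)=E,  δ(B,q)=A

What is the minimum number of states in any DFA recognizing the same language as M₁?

5

All states are reachable from the start state.
Initial partition by acceptance: {B,C,D,E} | {A}.
Refine {B,C,D,E} on symbol q: members go to different blocks, giving {C,D,E} and {B}.
Refine {C,D,E} on symbol q: members go to different blocks, giving {C,E} and {D}.
On input q, block {C,E} splits into {C} and {E}.
Stable partition: {C} | {A} | {B} | {D} | {E} — 5 equivalence classes.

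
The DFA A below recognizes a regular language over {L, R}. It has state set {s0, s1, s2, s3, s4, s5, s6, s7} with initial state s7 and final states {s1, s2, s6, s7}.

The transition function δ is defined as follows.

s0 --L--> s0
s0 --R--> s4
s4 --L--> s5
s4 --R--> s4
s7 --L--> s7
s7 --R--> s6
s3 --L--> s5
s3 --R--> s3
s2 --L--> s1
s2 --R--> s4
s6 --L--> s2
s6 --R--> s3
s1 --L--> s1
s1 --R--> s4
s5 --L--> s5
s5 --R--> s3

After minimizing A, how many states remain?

Reachable states from the start: {s1,s2,s3,s4,s5,s6,s7}. Unreachable: {s0} — drop them.
Initial partition by acceptance: {s1,s2,s6,s7} | {s3,s4,s5}.
Refine {s1,s2,s6,s7} on symbol R: members go to different blocks, giving {s1,s2,s6} and {s7}.
The partition is now stable with 3 blocks: {s1,s2,s6} | {s3,s4,s5} | {s7}.

3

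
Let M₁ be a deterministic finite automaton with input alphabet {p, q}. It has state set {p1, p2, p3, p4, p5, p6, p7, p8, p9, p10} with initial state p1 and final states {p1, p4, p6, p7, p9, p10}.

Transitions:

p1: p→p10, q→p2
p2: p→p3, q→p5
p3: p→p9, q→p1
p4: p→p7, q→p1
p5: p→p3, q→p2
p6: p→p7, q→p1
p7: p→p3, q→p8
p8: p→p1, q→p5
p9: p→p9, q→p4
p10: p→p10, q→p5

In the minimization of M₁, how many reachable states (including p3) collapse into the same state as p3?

1

States {p6} cannot be reached from the start state, so discard them.
Initial partition by acceptance: {p1,p4,p7,p9,p10} | {p2,p3,p5,p8}.
Refine {p1,p4,p7,p9,p10} on symbol p: members go to different blocks, giving {p1,p4,p9,p10} and {p7}.
On input p, block {p1,p4,p9,p10} splits into {p1,p9,p10} and {p4}.
Split {p1,p9,p10} by δ(·,q) → {p1,p10} and {p9}.
On input p, block {p2,p3,p5,p8} splits into {p2,p5} and {p3} and {p8}.
Stable partition: {p1,p10} | {p2,p5} | {p7} | {p4} | {p9} | {p3} | {p8} — 7 equivalence classes.
State p3 belongs to the block {p3}, which has 1 states.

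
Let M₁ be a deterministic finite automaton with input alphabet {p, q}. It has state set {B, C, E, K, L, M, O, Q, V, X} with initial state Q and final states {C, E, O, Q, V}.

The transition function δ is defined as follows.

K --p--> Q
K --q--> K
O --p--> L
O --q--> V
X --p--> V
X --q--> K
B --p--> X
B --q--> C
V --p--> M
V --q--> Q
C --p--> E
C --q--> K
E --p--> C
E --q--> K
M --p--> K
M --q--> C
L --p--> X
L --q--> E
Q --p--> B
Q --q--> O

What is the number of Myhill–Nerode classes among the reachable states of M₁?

P0 = {C,E,O,Q,V} | {B,K,L,M,X}.
Split {C,E,O,Q,V} by δ(·,p) → {O,Q,V} and {C,E}.
Refine {B,K,L,M,X} on symbol p: members go to different blocks, giving {B,L,M} and {K,X}.
The partition is now stable with 4 blocks: {O,Q,V} | {B,L,M} | {C,E} | {K,X}.

4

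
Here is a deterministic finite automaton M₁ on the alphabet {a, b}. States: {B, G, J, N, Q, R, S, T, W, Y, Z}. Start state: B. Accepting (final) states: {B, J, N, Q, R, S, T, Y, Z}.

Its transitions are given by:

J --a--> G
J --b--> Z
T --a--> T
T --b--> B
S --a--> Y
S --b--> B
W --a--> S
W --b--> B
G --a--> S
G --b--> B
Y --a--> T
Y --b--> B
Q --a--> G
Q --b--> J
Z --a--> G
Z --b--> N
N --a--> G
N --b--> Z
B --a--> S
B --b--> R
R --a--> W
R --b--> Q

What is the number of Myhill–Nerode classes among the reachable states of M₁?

4

All states are reachable from the start state.
Initial partition by acceptance: {B,J,N,Q,R,S,T,Y,Z} | {G,W}.
Refine {B,J,N,Q,R,S,T,Y,Z} on symbol a: members go to different blocks, giving {J,N,Q,R,Z} and {B,S,T,Y}.
Refine {B,S,T,Y} on symbol b: members go to different blocks, giving {S,T,Y} and {B}.
Stable partition: {J,N,Q,R,Z} | {G,W} | {S,T,Y} | {B} — 4 equivalence classes.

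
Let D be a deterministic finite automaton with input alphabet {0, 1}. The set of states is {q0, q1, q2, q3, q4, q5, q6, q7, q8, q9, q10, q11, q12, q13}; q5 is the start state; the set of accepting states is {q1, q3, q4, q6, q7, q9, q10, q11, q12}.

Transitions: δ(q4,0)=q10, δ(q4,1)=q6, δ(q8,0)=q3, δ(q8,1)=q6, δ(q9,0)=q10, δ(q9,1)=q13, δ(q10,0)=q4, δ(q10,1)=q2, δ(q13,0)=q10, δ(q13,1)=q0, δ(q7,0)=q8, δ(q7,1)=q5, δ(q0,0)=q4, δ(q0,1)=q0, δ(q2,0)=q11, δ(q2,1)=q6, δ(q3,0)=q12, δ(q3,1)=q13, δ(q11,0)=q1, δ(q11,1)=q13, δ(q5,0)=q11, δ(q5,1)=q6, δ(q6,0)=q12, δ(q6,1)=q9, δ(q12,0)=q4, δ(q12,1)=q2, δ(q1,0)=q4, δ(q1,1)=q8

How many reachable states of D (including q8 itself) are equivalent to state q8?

States {q7} cannot be reached from the start state, so discard them.
P0 = {q1,q3,q4,q6,q9,q10,q11,q12} | {q0,q2,q5,q8,q13}.
Refine {q1,q3,q4,q6,q9,q10,q11,q12} on symbol 1: members go to different blocks, giving {q1,q3,q9,q10,q11,q12} and {q4,q6}.
Refine {q1,q3,q9,q10,q11,q12} on symbol 0: members go to different blocks, giving {q1,q10,q12} and {q3,q9,q11}.
Split {q0,q2,q5,q8,q13} by δ(·,0) → {q2,q5,q8} and {q0} and {q13}.
On input 1, block {q4,q6} splits into {q4} and {q6}.
No further refinement is possible. Final partition (7 blocks): {q1,q10,q12} | {q2,q5,q8} | {q4} | {q3,q9,q11} | {q0} | {q13} | {q6}.
State q8 belongs to the block {q2,q5,q8}, which has 3 states.

3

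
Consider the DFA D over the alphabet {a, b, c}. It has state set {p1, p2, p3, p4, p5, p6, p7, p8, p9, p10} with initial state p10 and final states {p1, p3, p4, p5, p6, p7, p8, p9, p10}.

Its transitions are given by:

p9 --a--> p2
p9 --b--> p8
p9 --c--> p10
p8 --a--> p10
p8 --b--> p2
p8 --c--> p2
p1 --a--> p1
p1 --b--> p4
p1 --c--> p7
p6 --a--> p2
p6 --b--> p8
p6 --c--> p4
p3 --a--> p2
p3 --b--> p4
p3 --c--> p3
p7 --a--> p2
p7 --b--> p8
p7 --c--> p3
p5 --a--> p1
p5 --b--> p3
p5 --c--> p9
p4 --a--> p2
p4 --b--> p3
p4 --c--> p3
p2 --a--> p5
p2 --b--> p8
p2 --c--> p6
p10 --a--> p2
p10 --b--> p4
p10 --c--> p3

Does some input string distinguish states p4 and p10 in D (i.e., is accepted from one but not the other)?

No

All states are reachable from the start state.
Initial partition by acceptance: {p1,p3,p4,p5,p6,p7,p8,p9,p10} | {p2}.
On input a, block {p1,p3,p4,p5,p6,p7,p8,p9,p10} splits into {p3,p4,p6,p7,p9,p10} and {p1,p5,p8}.
On input b, block {p3,p4,p6,p7,p9,p10} splits into {p3,p4,p10} and {p6,p7,p9}.
Refine {p1,p5,p8} on symbol a: members go to different blocks, giving {p1,p5} and {p8}.
Stable partition: {p3,p4,p10} | {p2} | {p1,p5} | {p6,p7,p9} | {p8} — 5 equivalence classes.
p4 and p10 lie in the same block of the stable partition, so they are equivalent — no string distinguishes them.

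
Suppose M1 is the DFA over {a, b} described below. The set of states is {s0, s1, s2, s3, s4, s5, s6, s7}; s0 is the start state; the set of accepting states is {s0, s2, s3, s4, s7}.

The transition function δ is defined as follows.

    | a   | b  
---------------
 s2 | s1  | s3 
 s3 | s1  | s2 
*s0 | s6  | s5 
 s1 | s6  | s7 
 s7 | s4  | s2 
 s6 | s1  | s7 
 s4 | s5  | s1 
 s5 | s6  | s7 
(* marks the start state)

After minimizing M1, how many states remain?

4

P0 = {s0,s2,s3,s4,s7} | {s1,s5,s6}.
Refine {s0,s2,s3,s4,s7} on symbol a: members go to different blocks, giving {s0,s2,s3,s4} and {s7}.
Refine {s0,s2,s3,s4} on symbol b: members go to different blocks, giving {s0,s4} and {s2,s3}.
Stable partition: {s0,s4} | {s1,s5,s6} | {s7} | {s2,s3} — 4 equivalence classes.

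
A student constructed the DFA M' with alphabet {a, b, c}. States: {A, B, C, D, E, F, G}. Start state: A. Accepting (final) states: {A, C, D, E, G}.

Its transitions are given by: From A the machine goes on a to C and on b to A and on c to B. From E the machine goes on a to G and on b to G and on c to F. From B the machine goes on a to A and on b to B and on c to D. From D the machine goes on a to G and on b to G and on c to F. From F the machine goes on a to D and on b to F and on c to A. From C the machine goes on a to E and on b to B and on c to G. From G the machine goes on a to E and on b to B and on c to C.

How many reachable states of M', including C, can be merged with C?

2

All states are reachable from the start state.
P0 = {A,C,D,E,G} | {B,F}.
Split {A,C,D,E,G} by δ(·,b) → {A,D,E} and {C,G}.
On input b, block {A,D,E} splits into {D,E} and {A}.
Split {B,F} by δ(·,a) → {B} and {F}.
Stable partition: {D,E} | {B} | {C,G} | {A} | {F} — 5 equivalence classes.
State C belongs to the block {C,G}, which has 2 states.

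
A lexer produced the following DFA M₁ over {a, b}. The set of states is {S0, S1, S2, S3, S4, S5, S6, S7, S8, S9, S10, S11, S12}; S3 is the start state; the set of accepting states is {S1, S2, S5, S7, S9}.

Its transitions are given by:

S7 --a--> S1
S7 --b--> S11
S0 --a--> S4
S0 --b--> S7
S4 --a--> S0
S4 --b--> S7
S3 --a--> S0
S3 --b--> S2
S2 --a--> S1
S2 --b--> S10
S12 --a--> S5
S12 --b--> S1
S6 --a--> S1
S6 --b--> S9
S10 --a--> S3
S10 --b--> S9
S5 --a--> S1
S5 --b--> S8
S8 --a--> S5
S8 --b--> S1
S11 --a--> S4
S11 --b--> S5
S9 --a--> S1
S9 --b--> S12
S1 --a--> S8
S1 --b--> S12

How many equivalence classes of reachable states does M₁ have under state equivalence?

6

First remove the unreachable states {S6}; 12 states remain.
Initial partition by acceptance: {S1,S2,S5,S7,S9} | {S0,S3,S4,S8,S10,S11,S12}.
Split {S1,S2,S5,S7,S9} by δ(·,a) → {S2,S5,S7,S9} and {S1}.
Refine {S0,S3,S4,S8,S10,S11,S12} on symbol a: members go to different blocks, giving {S0,S3,S4,S10,S11} and {S8,S12}.
Split {S2,S5,S7,S9} by δ(·,b) → {S2,S7} and {S5,S9}.
Refine {S0,S3,S4,S10,S11} on symbol b: members go to different blocks, giving {S0,S3,S4} and {S10,S11}.
Stable partition: {S2,S7} | {S0,S3,S4} | {S1} | {S8,S12} | {S5,S9} | {S10,S11} — 6 equivalence classes.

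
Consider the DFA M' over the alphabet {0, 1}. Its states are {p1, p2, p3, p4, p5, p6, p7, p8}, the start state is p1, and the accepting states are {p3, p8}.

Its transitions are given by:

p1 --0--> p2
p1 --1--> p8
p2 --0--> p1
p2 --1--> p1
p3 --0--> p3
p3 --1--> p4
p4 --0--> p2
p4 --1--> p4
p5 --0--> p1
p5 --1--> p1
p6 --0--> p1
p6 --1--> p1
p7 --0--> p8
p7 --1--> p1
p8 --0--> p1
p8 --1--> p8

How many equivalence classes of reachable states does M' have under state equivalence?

3

Reachable states from the start: {p1,p2,p8}. Unreachable: {p3,p4,p5,p6,p7} — drop them.
Start with accepting vs non-accepting: {p8} | {p1,p2}.
Refine {p1,p2} on symbol 1: members go to different blocks, giving {p1} and {p2}.
The partition is now stable with 3 blocks: {p8} | {p1} | {p2}.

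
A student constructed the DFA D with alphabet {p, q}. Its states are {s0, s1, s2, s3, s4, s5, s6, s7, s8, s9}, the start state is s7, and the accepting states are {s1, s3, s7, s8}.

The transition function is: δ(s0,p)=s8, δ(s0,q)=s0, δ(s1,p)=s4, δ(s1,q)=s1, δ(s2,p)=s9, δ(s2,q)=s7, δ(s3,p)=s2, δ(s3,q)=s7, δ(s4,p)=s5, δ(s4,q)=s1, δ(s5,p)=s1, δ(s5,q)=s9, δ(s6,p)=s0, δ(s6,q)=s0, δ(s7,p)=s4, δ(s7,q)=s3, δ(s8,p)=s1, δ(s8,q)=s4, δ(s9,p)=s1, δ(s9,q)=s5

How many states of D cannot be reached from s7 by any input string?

Starting at s7 and following transitions, the reachable set is {s1, s2, s3, s4, s5, s7, s9}. That leaves s0, s6, s8 unreachable — 3 in total.

3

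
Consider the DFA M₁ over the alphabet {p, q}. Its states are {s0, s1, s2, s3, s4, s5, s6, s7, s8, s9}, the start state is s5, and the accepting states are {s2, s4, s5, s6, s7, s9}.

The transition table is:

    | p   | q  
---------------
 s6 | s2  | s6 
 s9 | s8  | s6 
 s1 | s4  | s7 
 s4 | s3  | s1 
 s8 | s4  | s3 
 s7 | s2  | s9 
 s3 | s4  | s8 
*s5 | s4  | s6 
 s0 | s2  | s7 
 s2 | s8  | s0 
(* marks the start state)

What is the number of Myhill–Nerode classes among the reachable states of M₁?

Every state is reachable, so we keep all 10.
Initial partition by acceptance: {s2,s4,s5,s6,s7,s9} | {s0,s1,s3,s8}.
Refine {s2,s4,s5,s6,s7,s9} on symbol p: members go to different blocks, giving {s2,s4,s9} and {s5,s6,s7}.
Split {s2,s4,s9} by δ(·,q) → {s2,s4} and {s9}.
Split {s0,s1,s3,s8} by δ(·,q) → {s0,s1} and {s3,s8}.
Split {s5,s6,s7} by δ(·,q) → {s5,s6} and {s7}.
The partition is now stable with 6 blocks: {s2,s4} | {s0,s1} | {s5,s6} | {s9} | {s3,s8} | {s7}.

6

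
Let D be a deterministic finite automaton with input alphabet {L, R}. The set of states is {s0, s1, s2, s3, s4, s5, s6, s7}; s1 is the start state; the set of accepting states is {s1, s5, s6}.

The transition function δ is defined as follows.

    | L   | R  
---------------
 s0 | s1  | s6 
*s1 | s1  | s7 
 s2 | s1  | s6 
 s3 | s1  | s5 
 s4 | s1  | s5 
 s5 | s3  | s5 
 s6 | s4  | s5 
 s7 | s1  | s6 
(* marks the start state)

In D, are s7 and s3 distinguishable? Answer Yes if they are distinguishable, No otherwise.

Reachable states from the start: {s1,s3,s4,s5,s6,s7}. Unreachable: {s0,s2} — drop them.
P0 = {s1,s5,s6} | {s3,s4,s7}.
On input L, block {s1,s5,s6} splits into {s5,s6} and {s1}.
Stable partition: {s5,s6} | {s3,s4,s7} | {s1} — 3 equivalence classes.
s7 and s3 lie in the same block of the stable partition, so they are equivalent — no string distinguishes them.

No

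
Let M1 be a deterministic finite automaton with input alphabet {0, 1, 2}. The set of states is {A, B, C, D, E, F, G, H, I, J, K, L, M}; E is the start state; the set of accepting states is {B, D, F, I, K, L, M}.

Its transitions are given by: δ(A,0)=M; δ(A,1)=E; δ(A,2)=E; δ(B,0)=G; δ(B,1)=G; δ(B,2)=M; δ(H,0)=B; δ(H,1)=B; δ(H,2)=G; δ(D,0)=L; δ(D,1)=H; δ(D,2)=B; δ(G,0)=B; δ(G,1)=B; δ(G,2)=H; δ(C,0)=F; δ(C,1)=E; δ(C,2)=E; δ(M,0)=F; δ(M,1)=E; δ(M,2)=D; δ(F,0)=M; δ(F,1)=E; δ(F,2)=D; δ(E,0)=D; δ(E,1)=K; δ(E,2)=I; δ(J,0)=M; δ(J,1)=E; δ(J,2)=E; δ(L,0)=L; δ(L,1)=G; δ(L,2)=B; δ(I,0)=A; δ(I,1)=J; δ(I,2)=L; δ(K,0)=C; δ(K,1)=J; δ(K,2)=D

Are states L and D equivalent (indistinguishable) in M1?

P0 = {B,D,F,I,K,L,M} | {A,C,E,G,H,J}.
On input 0, block {B,D,F,I,K,L,M} splits into {D,F,L,M} and {B,I,K}.
On input 2, block {D,F,L,M} splits into {D,L} and {F,M}.
On input 0, block {A,C,E,G,H,J} splits into {A,C,J} and {G,H} and {E}.
Refine {B,I,K} on symbol 0: members go to different blocks, giving {I,K} and {B}.
No further refinement is possible. Final partition (7 blocks): {D,L} | {A,C,J} | {I,K} | {F,M} | {G,H} | {E} | {B}.
L and D lie in the same block of the stable partition, so they are equivalent — no string distinguishes them.

Yes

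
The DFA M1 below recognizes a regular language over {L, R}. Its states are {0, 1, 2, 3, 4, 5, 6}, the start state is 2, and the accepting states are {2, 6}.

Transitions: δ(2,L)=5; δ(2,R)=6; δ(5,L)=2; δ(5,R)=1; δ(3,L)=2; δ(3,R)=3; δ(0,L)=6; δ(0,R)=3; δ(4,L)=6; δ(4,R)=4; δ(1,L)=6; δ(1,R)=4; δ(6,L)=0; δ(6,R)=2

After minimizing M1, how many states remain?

Initial partition by acceptance: {2,6} | {0,1,3,4,5}.
The partition is now stable with 2 blocks: {2,6} | {0,1,3,4,5}.

2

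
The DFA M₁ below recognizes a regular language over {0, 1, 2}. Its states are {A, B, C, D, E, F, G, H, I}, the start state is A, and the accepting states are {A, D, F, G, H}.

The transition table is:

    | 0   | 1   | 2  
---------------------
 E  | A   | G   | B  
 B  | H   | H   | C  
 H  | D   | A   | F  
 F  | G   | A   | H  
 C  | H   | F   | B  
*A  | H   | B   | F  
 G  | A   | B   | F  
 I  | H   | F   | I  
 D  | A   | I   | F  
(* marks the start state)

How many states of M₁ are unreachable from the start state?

1

Starting at A and following transitions, the reachable set is {A, B, C, D, F, G, H, I}. That leaves E unreachable — 1 in total.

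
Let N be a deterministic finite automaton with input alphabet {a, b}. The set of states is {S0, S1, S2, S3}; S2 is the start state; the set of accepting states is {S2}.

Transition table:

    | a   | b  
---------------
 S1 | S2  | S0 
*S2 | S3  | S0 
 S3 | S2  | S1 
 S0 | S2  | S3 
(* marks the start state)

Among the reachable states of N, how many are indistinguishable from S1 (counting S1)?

All states are reachable from the start state.
P0 = {S2} | {S0,S1,S3}.
No further refinement is possible. Final partition (2 blocks): {S2} | {S0,S1,S3}.
State S1 belongs to the block {S0,S1,S3}, which has 3 states.

3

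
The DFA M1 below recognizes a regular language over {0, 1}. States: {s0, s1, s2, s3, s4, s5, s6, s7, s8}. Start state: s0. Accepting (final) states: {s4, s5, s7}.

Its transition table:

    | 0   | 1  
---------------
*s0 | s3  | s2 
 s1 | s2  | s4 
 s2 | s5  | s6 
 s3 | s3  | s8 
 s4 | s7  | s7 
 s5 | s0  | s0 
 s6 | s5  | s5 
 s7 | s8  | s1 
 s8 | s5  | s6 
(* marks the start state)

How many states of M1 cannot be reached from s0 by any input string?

3

No path from s0 leads to s1, s4, s7; the other 6 states are all reachable.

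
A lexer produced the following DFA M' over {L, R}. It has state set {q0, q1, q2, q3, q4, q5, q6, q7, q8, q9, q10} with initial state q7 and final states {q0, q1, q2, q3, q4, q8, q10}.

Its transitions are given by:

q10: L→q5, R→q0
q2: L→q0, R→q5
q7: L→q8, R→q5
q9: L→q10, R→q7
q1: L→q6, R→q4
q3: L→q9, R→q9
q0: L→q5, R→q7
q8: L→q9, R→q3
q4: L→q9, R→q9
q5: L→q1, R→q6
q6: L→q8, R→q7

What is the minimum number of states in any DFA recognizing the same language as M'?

States {q2} cannot be reached from the start state, so discard them.
Start with accepting vs non-accepting: {q0,q1,q3,q4,q8,q10} | {q5,q6,q7,q9}.
Split {q0,q1,q3,q4,q8,q10} by δ(·,R) → {q0,q3,q4} and {q1,q8,q10}.
Stable partition: {q0,q3,q4} | {q5,q6,q7,q9} | {q1,q8,q10} — 3 equivalence classes.

3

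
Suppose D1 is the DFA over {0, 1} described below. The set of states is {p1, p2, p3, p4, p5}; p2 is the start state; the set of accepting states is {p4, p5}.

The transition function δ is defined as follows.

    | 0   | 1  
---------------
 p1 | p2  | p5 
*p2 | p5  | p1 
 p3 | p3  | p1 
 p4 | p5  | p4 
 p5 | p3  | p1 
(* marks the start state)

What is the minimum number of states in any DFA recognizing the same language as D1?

4

Reachable states from the start: {p1,p2,p3,p5}. Unreachable: {p4} — drop them.
P0 = {p5} | {p1,p2,p3}.
On input 0, block {p1,p2,p3} splits into {p1,p3} and {p2}.
On input 0, block {p1,p3} splits into {p1} and {p3}.
The partition is now stable with 4 blocks: {p5} | {p1} | {p2} | {p3}.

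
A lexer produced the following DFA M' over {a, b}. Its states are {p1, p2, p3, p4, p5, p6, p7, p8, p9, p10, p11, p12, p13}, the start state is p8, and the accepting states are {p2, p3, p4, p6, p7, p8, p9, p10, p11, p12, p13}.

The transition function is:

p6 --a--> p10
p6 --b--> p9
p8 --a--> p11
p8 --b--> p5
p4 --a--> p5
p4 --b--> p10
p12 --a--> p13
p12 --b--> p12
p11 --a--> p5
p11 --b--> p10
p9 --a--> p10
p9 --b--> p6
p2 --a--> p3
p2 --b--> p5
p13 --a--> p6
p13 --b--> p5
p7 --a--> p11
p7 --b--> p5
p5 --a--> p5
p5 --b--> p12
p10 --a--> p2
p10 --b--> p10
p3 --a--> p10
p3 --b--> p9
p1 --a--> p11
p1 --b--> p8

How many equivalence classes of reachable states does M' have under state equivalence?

6

States {p1,p4,p7} cannot be reached from the start state, so discard them.
Start with accepting vs non-accepting: {p2,p3,p6,p8,p9,p10,p11,p12,p13} | {p5}.
Refine {p2,p3,p6,p8,p9,p10,p11,p12,p13} on symbol a: members go to different blocks, giving {p2,p3,p6,p8,p9,p10,p12,p13} and {p11}.
On input a, block {p2,p3,p6,p8,p9,p10,p12,p13} splits into {p2,p3,p6,p9,p10,p12,p13} and {p8}.
Split {p2,p3,p6,p9,p10,p12,p13} by δ(·,b) → {p3,p6,p9,p10,p12} and {p2,p13}.
Split {p3,p6,p9,p10,p12} by δ(·,a) → {p3,p6,p9} and {p10,p12}.
Stable partition: {p3,p6,p9} | {p5} | {p11} | {p8} | {p2,p13} | {p10,p12} — 6 equivalence classes.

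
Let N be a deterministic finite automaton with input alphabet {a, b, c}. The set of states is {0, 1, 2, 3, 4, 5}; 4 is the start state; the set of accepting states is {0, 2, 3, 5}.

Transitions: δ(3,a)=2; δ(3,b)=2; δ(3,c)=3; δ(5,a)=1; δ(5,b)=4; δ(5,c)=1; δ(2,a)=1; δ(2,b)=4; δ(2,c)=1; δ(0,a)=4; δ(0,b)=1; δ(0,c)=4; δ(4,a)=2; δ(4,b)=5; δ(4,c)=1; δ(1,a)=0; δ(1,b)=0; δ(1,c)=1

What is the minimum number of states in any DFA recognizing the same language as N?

Reachable states from the start: {0,1,2,4,5}. Unreachable: {3} — drop them.
Start with accepting vs non-accepting: {0,2,5} | {1,4}.
Stable partition: {0,2,5} | {1,4} — 2 equivalence classes.

2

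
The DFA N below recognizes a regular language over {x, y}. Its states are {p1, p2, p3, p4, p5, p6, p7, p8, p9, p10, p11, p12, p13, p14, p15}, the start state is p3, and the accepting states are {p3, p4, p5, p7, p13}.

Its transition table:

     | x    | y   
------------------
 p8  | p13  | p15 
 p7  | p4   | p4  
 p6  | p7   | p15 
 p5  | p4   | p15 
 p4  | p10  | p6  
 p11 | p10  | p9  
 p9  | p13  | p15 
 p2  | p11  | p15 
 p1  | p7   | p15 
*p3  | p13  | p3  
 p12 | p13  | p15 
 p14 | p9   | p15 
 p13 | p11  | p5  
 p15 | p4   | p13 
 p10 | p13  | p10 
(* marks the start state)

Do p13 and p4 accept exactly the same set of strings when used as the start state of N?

First remove the unreachable states {p1,p2,p8,p12,p14}; 10 states remain.
Initial partition by acceptance: {p3,p4,p5,p7,p13} | {p6,p9,p10,p11,p15}.
Split {p3,p4,p5,p7,p13} by δ(·,x) → {p3,p5,p7} and {p4,p13}.
Refine {p3,p5,p7} on symbol y: members go to different blocks, giving {p3} and {p5} and {p7}.
Refine {p6,p9,p10,p11,p15} on symbol x: members go to different blocks, giving {p9,p10,p15} and {p6} and {p11}.
Split {p9,p10,p15} by δ(·,y) → {p9,p10} and {p15}.
Split {p9,p10} by δ(·,y) → {p9} and {p10}.
On input x, block {p4,p13} splits into {p4} and {p13}.
Stable partition: {p3} | {p9} | {p4} | {p5} | {p7} | {p6} | {p11} | {p15} | {p10} | {p13} — 10 equivalence classes.
p13 and p4 end up in different blocks, so they are distinguishable. For instance, the string 'y' is accepted from only p13.

No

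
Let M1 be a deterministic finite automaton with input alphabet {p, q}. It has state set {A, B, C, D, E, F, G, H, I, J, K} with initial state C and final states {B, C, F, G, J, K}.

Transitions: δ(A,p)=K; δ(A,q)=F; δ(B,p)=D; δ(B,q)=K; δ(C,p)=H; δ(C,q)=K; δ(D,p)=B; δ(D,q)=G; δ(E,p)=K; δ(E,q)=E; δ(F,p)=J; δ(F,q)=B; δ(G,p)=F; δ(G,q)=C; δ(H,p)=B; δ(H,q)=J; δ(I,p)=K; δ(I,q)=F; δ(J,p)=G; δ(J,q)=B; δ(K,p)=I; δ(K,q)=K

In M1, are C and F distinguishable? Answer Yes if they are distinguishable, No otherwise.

Yes

Reachable states from the start: {B,C,D,F,G,H,I,J,K}. Unreachable: {A,E} — drop them.
Initial partition by acceptance: {B,C,F,G,J,K} | {D,H,I}.
Split {B,C,F,G,J,K} by δ(·,p) → {B,C,K} and {F,G,J}.
No further refinement is possible. Final partition (3 blocks): {B,C,K} | {D,H,I} | {F,G,J}.
C and F end up in different blocks, so they are distinguishable. For instance, the string 'p' is accepted from only F.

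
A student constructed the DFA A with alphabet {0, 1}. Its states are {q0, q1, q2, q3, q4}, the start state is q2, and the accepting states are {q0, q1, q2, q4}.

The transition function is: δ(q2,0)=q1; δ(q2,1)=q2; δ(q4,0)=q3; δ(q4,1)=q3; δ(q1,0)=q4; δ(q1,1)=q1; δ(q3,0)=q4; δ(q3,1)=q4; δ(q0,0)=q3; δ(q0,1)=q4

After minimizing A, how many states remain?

First remove the unreachable states {q0}; 4 states remain.
Start with accepting vs non-accepting: {q1,q2,q4} | {q3}.
Split {q1,q2,q4} by δ(·,0) → {q1,q2} and {q4}.
Split {q1,q2} by δ(·,0) → {q1} and {q2}.
The partition is now stable with 4 blocks: {q1} | {q3} | {q4} | {q2}.

4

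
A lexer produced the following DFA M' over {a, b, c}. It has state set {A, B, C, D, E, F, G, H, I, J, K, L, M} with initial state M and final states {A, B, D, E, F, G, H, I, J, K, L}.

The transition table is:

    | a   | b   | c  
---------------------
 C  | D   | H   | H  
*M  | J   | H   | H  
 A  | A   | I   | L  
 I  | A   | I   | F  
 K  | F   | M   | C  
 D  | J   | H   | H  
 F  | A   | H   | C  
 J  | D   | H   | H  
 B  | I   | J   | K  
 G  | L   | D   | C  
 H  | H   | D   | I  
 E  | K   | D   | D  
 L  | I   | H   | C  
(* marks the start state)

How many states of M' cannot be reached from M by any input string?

4

No path from M leads to B, E, G, K; the other 9 states are all reachable.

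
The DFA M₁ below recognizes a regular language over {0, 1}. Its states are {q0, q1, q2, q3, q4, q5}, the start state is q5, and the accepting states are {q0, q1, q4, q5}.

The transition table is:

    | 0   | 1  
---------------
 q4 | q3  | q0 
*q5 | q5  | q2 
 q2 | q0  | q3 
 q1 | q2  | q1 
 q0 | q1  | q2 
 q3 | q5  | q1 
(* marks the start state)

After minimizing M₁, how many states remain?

First remove the unreachable states {q4}; 5 states remain.
Initial partition by acceptance: {q0,q1,q5} | {q2,q3}.
Split {q0,q1,q5} by δ(·,0) → {q0,q5} and {q1}.
Split {q0,q5} by δ(·,0) → {q0} and {q5}.
Split {q2,q3} by δ(·,0) → {q2} and {q3}.
The partition is now stable with 5 blocks: {q0} | {q2} | {q1} | {q5} | {q3}.

5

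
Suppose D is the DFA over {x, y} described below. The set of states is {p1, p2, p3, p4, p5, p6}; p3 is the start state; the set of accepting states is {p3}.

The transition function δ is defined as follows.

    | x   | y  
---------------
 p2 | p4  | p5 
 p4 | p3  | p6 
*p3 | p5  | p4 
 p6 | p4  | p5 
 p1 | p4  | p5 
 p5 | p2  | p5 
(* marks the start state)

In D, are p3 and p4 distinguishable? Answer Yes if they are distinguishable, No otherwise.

Yes

Reachable states from the start: {p2,p3,p4,p5,p6}. Unreachable: {p1} — drop them.
Initial partition by acceptance: {p3} | {p2,p4,p5,p6}.
On input x, block {p2,p4,p5,p6} splits into {p2,p5,p6} and {p4}.
Split {p2,p5,p6} by δ(·,x) → {p2,p6} and {p5}.
The partition is now stable with 4 blocks: {p3} | {p2,p6} | {p4} | {p5}.
p3 and p4 end up in different blocks, so they are distinguishable. For instance, the string 'ε' is accepted from only p3.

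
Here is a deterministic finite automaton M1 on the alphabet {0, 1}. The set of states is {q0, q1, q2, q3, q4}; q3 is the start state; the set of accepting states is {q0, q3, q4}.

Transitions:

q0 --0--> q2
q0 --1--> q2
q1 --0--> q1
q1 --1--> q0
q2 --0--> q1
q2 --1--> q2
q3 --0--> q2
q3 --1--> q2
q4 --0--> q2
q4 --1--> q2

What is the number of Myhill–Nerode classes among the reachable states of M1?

3

First remove the unreachable states {q4}; 4 states remain.
Initial partition by acceptance: {q0,q3} | {q1,q2}.
Refine {q1,q2} on symbol 1: members go to different blocks, giving {q1} and {q2}.
No further refinement is possible. Final partition (3 blocks): {q0,q3} | {q1} | {q2}.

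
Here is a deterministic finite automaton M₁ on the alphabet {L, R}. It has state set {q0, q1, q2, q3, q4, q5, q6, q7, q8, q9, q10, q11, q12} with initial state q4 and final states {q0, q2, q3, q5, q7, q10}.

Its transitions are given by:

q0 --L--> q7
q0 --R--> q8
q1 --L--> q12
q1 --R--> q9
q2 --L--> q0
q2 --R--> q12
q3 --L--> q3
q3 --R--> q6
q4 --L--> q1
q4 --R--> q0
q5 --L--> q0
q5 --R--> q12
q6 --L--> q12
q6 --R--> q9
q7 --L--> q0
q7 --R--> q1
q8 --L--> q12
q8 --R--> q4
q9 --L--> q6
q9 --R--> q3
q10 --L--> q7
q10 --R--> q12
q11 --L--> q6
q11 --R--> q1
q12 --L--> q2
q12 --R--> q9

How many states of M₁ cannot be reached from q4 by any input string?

No path from q4 leads to q5, q10, q11; the other 10 states are all reachable.

3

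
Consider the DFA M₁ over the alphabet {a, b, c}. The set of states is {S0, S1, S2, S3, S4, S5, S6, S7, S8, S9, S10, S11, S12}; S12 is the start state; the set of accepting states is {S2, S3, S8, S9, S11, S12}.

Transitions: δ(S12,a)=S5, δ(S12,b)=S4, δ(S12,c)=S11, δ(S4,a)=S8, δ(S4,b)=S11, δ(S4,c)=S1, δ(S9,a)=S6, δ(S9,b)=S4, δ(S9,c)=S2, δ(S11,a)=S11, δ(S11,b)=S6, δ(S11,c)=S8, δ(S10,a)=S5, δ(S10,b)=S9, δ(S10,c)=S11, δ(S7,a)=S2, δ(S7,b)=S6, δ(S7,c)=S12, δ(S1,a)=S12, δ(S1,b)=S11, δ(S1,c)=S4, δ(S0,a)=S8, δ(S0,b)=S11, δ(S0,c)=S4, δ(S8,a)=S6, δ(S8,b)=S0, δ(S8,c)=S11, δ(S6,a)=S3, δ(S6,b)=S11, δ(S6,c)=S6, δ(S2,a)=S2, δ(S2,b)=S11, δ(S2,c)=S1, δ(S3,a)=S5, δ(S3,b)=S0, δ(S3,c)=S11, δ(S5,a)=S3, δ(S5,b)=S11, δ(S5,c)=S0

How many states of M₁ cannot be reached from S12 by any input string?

4

Starting at S12 and following transitions, the reachable set is {S0, S1, S3, S4, S5, S6, S8, S11, S12}. That leaves S2, S7, S9, S10 unreachable — 4 in total.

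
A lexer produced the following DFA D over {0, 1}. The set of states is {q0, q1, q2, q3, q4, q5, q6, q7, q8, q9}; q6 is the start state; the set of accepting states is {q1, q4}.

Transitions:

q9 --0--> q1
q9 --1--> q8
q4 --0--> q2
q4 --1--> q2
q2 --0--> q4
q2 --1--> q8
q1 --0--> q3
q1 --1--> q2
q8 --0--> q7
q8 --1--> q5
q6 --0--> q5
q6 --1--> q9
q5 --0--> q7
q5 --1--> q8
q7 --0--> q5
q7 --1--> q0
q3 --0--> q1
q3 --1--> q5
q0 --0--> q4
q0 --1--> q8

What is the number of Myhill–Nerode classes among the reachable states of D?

Start with accepting vs non-accepting: {q1,q4} | {q0,q2,q3,q5,q6,q7,q8,q9}.
Refine {q0,q2,q3,q5,q6,q7,q8,q9} on symbol 0: members go to different blocks, giving {q0,q2,q3,q9} and {q5,q6,q7,q8}.
On input 1, block {q5,q6,q7,q8} splits into {q5,q8} and {q6,q7}.
The partition is now stable with 4 blocks: {q1,q4} | {q0,q2,q3,q9} | {q5,q8} | {q6,q7}.

4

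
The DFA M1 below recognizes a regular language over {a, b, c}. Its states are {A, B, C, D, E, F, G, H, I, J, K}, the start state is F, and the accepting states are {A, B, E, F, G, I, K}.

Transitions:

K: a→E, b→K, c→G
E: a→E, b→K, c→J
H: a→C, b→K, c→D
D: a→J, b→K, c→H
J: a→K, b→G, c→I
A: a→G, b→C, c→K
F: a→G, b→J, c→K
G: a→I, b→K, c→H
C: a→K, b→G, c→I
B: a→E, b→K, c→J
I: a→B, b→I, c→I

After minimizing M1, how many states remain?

Reachable states from the start: {B,C,D,E,F,G,H,I,J,K}. Unreachable: {A} — drop them.
P0 = {B,E,F,G,I,K} | {C,D,H,J}.
Refine {B,E,F,G,I,K} on symbol b: members go to different blocks, giving {B,E,G,I,K} and {F}.
Split {B,E,G,I,K} by δ(·,c) → {B,E,G} and {I,K}.
Split {B,E,G} by δ(·,a) → {B,E} and {G}.
Split {C,D,H,J} by δ(·,a) → {C,J} and {D,H}.
Split {I,K} by δ(·,c) → {I} and {K}.
Stable partition: {B,E} | {C,J} | {F} | {I} | {G} | {D,H} | {K} — 7 equivalence classes.

7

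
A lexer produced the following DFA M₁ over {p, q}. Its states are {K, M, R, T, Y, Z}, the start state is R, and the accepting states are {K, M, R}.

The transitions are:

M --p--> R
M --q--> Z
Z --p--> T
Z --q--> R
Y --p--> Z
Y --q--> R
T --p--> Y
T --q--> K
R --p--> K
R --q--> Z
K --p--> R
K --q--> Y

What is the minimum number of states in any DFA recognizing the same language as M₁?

Reachable states from the start: {K,R,T,Y,Z}. Unreachable: {M} — drop them.
Initial partition by acceptance: {K,R} | {T,Y,Z}.
Stable partition: {K,R} | {T,Y,Z} — 2 equivalence classes.

2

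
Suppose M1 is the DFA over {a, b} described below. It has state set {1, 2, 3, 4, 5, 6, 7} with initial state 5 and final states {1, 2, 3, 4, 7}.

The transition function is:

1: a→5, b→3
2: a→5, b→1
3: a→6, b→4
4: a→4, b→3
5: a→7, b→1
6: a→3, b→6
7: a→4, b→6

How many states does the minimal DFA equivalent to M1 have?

First remove the unreachable states {2}; 6 states remain.
Initial partition by acceptance: {1,3,4,7} | {5,6}.
Split {1,3,4,7} by δ(·,a) → {1,3} and {4,7}.
Refine {1,3} on symbol b: members go to different blocks, giving {1} and {3}.
Refine {5,6} on symbol a: members go to different blocks, giving {5} and {6}.
On input b, block {4,7} splits into {4} and {7}.
The partition is now stable with 6 blocks: {1} | {5} | {4} | {3} | {6} | {7}.

6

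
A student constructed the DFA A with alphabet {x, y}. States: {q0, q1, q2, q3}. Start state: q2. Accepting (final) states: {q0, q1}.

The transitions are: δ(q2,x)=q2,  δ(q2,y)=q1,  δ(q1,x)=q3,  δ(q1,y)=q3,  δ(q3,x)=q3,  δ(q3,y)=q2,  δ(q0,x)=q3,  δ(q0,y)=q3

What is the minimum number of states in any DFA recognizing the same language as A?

States {q0} cannot be reached from the start state, so discard them.
Start with accepting vs non-accepting: {q1} | {q2,q3}.
On input y, block {q2,q3} splits into {q2} and {q3}.
No further refinement is possible. Final partition (3 blocks): {q1} | {q2} | {q3}.

3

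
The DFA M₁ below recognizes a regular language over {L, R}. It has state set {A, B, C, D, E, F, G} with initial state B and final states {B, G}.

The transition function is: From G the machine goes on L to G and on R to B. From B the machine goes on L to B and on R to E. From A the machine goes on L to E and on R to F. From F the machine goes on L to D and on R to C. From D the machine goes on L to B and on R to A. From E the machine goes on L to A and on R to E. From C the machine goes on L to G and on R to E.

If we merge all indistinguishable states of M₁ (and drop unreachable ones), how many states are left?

Every state is reachable, so we keep all 7.
Start with accepting vs non-accepting: {B,G} | {A,C,D,E,F}.
Split {B,G} by δ(·,R) → {B} and {G}.
On input L, block {A,C,D,E,F} splits into {A,E,F} and {C} and {D}.
Refine {A,E,F} on symbol L: members go to different blocks, giving {A,E} and {F}.
Split {A,E} by δ(·,R) → {A} and {E}.
No further refinement is possible. Final partition (7 blocks): {B} | {A} | {G} | {C} | {D} | {F} | {E}.

7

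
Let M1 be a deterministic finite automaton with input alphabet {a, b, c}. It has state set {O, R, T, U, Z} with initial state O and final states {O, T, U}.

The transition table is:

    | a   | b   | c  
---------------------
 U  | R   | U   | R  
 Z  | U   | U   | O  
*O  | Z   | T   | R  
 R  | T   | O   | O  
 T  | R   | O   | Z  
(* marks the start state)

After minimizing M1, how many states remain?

2

Every state is reachable, so we keep all 5.
Start with accepting vs non-accepting: {O,T,U} | {R,Z}.
The partition is now stable with 2 blocks: {O,T,U} | {R,Z}.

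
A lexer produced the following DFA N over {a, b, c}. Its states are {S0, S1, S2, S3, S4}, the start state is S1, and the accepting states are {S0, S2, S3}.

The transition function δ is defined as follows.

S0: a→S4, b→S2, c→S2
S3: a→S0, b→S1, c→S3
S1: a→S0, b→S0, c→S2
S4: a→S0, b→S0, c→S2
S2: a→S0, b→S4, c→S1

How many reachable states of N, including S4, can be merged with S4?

2

Reachable states from the start: {S0,S1,S2,S4}. Unreachable: {S3} — drop them.
Start with accepting vs non-accepting: {S0,S2} | {S1,S4}.
Refine {S0,S2} on symbol a: members go to different blocks, giving {S0} and {S2}.
No further refinement is possible. Final partition (3 blocks): {S0} | {S1,S4} | {S2}.
The equivalence class containing S4 is {S1,S4}, of size 2.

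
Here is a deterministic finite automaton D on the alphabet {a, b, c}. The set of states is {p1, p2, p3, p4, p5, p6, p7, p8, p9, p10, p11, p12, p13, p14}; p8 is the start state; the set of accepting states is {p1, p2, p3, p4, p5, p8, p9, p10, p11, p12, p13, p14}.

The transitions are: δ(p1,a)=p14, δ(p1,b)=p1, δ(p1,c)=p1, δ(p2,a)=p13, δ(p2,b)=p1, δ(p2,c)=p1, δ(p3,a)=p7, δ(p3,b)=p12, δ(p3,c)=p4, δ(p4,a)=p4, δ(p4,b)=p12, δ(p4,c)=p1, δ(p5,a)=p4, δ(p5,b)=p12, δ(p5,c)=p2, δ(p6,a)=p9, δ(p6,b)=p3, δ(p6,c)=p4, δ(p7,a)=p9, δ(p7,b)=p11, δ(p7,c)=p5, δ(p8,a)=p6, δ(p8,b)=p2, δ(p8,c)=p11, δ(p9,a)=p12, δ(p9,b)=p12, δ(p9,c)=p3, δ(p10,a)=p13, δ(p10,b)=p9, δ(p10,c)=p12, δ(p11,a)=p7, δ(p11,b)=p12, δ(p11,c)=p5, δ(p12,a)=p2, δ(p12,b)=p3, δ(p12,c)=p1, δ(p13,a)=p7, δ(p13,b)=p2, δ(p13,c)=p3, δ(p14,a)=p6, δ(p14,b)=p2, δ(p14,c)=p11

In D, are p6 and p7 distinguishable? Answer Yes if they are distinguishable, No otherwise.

Reachable states from the start: {p1,p2,p3,p4,p5,p6,p7,p8,p9,p11,p12,p13,p14}. Unreachable: {p10} — drop them.
P0 = {p1,p2,p3,p4,p5,p8,p9,p11,p12,p13,p14} | {p6,p7}.
Refine {p1,p2,p3,p4,p5,p8,p9,p11,p12,p13,p14} on symbol a: members go to different blocks, giving {p1,p2,p4,p5,p9,p12} and {p3,p8,p11,p13,p14}.
On input a, block {p1,p2,p4,p5,p9,p12} splits into {p4,p5,p9,p12} and {p1,p2}.
Split {p4,p5,p9,p12} by δ(·,a) → {p4,p5,p9} and {p12}.
Refine {p4,p5,p9} on symbol a: members go to different blocks, giving {p4,p5} and {p9}.
On input b, block {p3,p8,p11,p13,p14} splits into {p8,p13,p14} and {p3,p11}.
The partition is now stable with 7 blocks: {p4,p5} | {p6,p7} | {p8,p13,p14} | {p1,p2} | {p12} | {p9} | {p3,p11}.
p6 and p7 lie in the same block of the stable partition, so they are equivalent — no string distinguishes them.

No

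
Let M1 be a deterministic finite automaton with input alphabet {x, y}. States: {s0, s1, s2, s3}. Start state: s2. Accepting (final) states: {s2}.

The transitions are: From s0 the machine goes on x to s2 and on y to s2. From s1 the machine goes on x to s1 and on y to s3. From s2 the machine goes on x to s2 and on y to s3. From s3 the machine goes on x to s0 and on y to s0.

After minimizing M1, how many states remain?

Reachable states from the start: {s0,s2,s3}. Unreachable: {s1} — drop them.
Start with accepting vs non-accepting: {s2} | {s0,s3}.
Refine {s0,s3} on symbol x: members go to different blocks, giving {s0} and {s3}.
The partition is now stable with 3 blocks: {s2} | {s0} | {s3}.

3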